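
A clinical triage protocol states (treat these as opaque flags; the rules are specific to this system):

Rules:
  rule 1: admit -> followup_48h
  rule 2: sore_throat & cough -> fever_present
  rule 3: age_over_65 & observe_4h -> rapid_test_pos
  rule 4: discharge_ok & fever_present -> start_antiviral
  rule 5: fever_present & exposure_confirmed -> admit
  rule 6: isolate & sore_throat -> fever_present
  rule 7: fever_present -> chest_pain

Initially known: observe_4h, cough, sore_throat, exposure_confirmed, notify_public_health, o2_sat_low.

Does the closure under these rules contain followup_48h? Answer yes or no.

yes

[1] rule 2 [sore_throat & cough -> fever_present]. ⇒ new: fever_present.
[2] rule 5 [fever_present & exposure_confirmed -> admit]; rule 7 [fever_present -> chest_pain]. ⇒ new: admit, chest_pain.
[3] rule 1 [admit -> followup_48h]. ⇒ new: followup_48h.
followup_48h appears in round 3, so it is derivable.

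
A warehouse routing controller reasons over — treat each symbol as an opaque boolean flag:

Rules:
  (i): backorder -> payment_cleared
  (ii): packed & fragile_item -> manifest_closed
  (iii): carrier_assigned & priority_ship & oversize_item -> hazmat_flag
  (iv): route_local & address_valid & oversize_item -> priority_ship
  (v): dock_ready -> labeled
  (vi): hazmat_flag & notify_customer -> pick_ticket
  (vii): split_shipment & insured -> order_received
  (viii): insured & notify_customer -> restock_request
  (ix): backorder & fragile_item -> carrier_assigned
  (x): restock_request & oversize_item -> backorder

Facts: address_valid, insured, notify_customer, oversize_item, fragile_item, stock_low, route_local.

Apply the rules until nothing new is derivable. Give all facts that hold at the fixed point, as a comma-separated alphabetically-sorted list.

address_valid, backorder, carrier_assigned, fragile_item, hazmat_flag, insured, notify_customer, oversize_item, payment_cleared, pick_ticket, priority_ship, restock_request, route_local, stock_low

Round 1 — (iv), (viii), derive priority_ship, restock_request.
Round 2 — (x), derive backorder.
Round 3 — (i), (ix), derive payment_cleared, carrier_assigned.
Round 4 — (iii), derive hazmat_flag.
Round 5 — (vi), derive pick_ticket.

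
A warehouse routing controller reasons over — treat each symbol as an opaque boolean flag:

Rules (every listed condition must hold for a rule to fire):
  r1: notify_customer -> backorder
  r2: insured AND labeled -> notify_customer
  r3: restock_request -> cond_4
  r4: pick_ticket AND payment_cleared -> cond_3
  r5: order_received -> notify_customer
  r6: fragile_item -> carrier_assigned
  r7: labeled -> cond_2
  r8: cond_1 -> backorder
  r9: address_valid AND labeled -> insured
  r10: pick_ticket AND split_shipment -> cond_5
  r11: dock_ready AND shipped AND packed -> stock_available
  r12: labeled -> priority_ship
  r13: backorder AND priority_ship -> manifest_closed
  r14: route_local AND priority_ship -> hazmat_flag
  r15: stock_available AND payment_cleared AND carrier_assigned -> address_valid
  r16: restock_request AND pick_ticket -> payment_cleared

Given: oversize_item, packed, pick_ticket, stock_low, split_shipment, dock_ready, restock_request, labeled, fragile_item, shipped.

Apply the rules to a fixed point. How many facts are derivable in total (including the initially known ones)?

[1] r3 [restock_request -> cond_4]; r6 [fragile_item -> carrier_assigned]; r7 [labeled -> cond_2]; r10 [pick_ticket AND split_shipment -> cond_5]; r11 [dock_ready AND shipped AND packed -> stock_available]; r12 [labeled -> priority_ship]; r16 [restock_request AND pick_ticket -> payment_cleared]. ⇒ new: cond_4, carrier_assigned, cond_2, cond_5, stock_available, priority_ship, payment_cleared.
[2] r4 [pick_ticket AND payment_cleared -> cond_3]; r15 [stock_available AND payment_cleared AND carrier_assigned -> address_valid]. ⇒ new: cond_3, address_valid.
[3] r9 [address_valid AND labeled -> insured]. ⇒ new: insured.
[4] r2 [insured AND labeled -> notify_customer]. ⇒ new: notify_customer.
[5] r1 [notify_customer -> backorder]. ⇒ new: backorder.
[6] r13 [backorder AND priority_ship -> manifest_closed]. ⇒ new: manifest_closed.
Closure: {address_valid, backorder, carrier_assigned, cond_2, cond_3, cond_4, cond_5, dock_ready, fragile_item, insured, labeled, manifest_closed, notify_customer, oversize_item, packed, payment_cleared, pick_ticket, priority_ship, restock_request, shipped, split_shipment, stock_available, stock_low} — 23 facts.

23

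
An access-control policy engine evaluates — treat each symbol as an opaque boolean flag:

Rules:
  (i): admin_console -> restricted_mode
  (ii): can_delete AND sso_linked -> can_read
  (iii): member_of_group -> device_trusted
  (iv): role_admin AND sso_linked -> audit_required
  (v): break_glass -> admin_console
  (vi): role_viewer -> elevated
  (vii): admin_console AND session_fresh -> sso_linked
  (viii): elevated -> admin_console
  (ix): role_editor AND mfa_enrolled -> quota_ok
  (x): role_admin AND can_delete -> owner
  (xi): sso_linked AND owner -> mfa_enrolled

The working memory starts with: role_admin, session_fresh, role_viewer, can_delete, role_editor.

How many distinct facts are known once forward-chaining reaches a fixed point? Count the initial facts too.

14

Round 1: (vi) [role_viewer -> elevated]; (x) [role_admin AND can_delete -> owner]. New: elevated, owner.
Round 2: (viii) [elevated -> admin_console]. New: admin_console.
Round 3: (i) [admin_console -> restricted_mode]; (vii) [admin_console AND session_fresh -> sso_linked]. New: restricted_mode, sso_linked.
Round 4: (ii) [can_delete AND sso_linked -> can_read]; (iv) [role_admin AND sso_linked -> audit_required]; (xi) [sso_linked AND owner -> mfa_enrolled]. New: can_read, audit_required, mfa_enrolled.
Round 5: (ix) [role_editor AND mfa_enrolled -> quota_ok]. New: quota_ok.
Closure: {admin_console, audit_required, can_delete, can_read, elevated, mfa_enrolled, owner, quota_ok, restricted_mode, role_admin, role_editor, role_viewer, session_fresh, sso_linked} — 14 facts.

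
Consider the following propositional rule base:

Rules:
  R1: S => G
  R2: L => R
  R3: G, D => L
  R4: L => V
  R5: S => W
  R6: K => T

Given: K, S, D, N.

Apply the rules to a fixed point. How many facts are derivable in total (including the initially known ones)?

10

Round 1 fires R1, R5, R6, giving G, W, T.
Round 2 fires R3, giving L.
Round 3 fires R2, R4, giving R, V.
Closure: {D, G, K, L, N, R, S, T, V, W} — 10 facts.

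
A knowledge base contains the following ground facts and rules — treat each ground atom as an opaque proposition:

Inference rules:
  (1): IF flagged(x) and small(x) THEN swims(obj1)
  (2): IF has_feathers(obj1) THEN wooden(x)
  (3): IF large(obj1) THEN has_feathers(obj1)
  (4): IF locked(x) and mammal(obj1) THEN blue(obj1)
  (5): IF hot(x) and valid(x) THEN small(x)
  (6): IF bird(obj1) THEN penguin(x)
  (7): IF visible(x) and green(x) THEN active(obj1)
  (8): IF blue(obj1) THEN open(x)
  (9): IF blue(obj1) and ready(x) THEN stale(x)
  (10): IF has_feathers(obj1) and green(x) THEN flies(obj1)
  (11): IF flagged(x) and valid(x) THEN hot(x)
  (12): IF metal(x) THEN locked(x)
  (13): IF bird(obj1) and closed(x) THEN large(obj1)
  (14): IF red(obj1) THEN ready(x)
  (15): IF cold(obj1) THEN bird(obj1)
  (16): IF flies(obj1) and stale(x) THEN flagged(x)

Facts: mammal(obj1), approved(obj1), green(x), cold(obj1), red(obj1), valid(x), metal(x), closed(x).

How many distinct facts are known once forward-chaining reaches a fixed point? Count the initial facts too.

23

Round 1 — (12), (14), (15), derive locked(x), ready(x), bird(obj1).
Round 2 — (4), (6), (13), derive blue(obj1), penguin(x), large(obj1).
Round 3 — (3), (8), (9), derive has_feathers(obj1), open(x), stale(x).
Round 4 — (2), (10), derive wooden(x), flies(obj1).
Round 5 — (16), derive flagged(x).
Round 6 — (11), derive hot(x).
Round 7 — (5), derive small(x).
Round 8 — (1), derive swims(obj1).
Closure: {approved(obj1), bird(obj1), blue(obj1), closed(x), cold(obj1), flagged(x), flies(obj1), green(x), has_feathers(obj1), hot(x), large(obj1), locked(x), mammal(obj1), metal(x), open(x), penguin(x), ready(x), red(obj1), small(x), stale(x), swims(obj1), valid(x), wooden(x)} — 23 facts.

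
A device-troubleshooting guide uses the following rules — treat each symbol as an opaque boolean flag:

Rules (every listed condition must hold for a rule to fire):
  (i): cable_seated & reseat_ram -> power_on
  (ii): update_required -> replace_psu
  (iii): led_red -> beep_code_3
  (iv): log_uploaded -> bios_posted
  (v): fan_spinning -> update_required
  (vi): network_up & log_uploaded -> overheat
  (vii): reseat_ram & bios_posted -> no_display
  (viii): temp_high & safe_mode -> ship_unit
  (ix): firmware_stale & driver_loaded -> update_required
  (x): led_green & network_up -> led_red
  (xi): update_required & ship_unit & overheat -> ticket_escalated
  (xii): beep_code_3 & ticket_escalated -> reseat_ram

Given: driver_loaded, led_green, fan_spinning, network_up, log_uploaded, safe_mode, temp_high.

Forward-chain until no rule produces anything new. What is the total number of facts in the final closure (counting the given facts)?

17

Round 1 fires (iv), (v), (vi), (viii), (x), giving bios_posted, update_required, overheat, ship_unit, led_red.
Round 2 fires (ii), (iii), (xi), giving replace_psu, beep_code_3, ticket_escalated.
Round 3 fires (xii), giving reseat_ram.
Round 4 fires (vii), giving no_display.
Closure: {beep_code_3, bios_posted, driver_loaded, fan_spinning, led_green, led_red, log_uploaded, network_up, no_display, overheat, replace_psu, reseat_ram, safe_mode, ship_unit, temp_high, ticket_escalated, update_required} — 17 facts.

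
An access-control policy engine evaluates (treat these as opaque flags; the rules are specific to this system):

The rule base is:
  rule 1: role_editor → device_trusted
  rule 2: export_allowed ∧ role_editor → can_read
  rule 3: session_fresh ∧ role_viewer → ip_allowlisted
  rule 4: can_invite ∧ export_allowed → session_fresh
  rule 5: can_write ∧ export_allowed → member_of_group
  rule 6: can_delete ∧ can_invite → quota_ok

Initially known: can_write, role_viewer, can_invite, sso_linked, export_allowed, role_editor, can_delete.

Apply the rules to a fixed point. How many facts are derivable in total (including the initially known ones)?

[1] rule 1 [role_editor → device_trusted]; rule 2 [export_allowed ∧ role_editor → can_read]; rule 4 [can_invite ∧ export_allowed → session_fresh]; rule 5 [can_write ∧ export_allowed → member_of_group]; rule 6 [can_delete ∧ can_invite → quota_ok]. ⇒ new: device_trusted, can_read, session_fresh, member_of_group, quota_ok.
[2] rule 3 [session_fresh ∧ role_viewer → ip_allowlisted]. ⇒ new: ip_allowlisted.
Closure: {can_delete, can_invite, can_read, can_write, device_trusted, export_allowed, ip_allowlisted, member_of_group, quota_ok, role_editor, role_viewer, session_fresh, sso_linked} — 13 facts.

13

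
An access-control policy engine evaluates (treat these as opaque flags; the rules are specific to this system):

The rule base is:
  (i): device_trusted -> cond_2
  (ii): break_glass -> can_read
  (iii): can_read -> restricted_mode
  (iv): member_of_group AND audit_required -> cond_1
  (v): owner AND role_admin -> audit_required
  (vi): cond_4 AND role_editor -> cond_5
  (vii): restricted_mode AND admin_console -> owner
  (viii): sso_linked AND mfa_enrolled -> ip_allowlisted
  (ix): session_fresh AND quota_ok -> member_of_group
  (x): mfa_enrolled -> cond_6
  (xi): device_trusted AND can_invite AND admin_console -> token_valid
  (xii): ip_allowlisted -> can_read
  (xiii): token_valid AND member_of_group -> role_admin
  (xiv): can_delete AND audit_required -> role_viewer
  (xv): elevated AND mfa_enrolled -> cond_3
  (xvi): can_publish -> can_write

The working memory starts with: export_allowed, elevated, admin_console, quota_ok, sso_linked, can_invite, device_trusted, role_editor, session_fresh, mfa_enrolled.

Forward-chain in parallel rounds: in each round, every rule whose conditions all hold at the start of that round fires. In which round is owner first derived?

Round 1 fires (i), (viii), (ix), (x), (xi), (xv), giving cond_2, ip_allowlisted, member_of_group, cond_6, token_valid, cond_3.
Round 2 fires (xii), (xiii), giving can_read, role_admin.
Round 3 fires (iii), giving restricted_mode.
Round 4 fires (vii), giving owner.
owner first appears in round 4.

4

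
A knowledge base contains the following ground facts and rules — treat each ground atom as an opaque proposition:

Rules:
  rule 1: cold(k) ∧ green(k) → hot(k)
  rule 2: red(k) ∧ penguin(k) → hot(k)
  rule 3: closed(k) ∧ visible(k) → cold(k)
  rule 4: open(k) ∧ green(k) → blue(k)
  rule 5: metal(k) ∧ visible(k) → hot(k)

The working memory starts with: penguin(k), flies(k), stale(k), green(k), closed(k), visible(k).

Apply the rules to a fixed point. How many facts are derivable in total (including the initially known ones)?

8

Round 1 — rule 3, derive cold(k).
Round 2 — rule 1, derive hot(k).
Closure: {closed(k), cold(k), flies(k), green(k), hot(k), penguin(k), stale(k), visible(k)} — 8 facts.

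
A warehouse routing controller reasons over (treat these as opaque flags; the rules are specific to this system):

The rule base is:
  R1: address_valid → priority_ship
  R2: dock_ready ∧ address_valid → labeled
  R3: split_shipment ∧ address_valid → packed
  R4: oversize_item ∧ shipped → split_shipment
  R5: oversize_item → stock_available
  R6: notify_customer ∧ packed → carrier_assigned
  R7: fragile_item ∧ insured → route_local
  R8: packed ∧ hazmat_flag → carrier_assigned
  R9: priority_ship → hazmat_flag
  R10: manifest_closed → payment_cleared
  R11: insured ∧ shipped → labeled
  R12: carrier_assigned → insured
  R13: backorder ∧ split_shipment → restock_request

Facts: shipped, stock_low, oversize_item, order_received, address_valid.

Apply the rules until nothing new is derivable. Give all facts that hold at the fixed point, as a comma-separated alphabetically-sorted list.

address_valid, carrier_assigned, hazmat_flag, insured, labeled, order_received, oversize_item, packed, priority_ship, shipped, split_shipment, stock_available, stock_low

Round 1 — R1, R4, R5, derive priority_ship, split_shipment, stock_available.
Round 2 — R3, R9, derive packed, hazmat_flag.
Round 3 — R8, derive carrier_assigned.
Round 4 — R12, derive insured.
Round 5 — R11, derive labeled.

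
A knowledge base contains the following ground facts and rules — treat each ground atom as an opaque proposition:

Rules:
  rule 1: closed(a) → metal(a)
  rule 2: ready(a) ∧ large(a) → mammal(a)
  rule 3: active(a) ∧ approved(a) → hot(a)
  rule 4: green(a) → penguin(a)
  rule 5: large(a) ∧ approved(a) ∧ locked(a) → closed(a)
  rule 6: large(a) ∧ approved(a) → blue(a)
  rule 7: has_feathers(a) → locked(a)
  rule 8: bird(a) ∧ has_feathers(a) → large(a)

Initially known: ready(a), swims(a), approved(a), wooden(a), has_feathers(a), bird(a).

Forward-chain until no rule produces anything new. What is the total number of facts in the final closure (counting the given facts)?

Round 1 fires rule 7, rule 8, giving locked(a), large(a).
Round 2 fires rule 2, rule 5, rule 6, giving mammal(a), closed(a), blue(a).
Round 3 fires rule 1, giving metal(a).
Closure: {approved(a), bird(a), blue(a), closed(a), has_feathers(a), large(a), locked(a), mammal(a), metal(a), ready(a), swims(a), wooden(a)} — 12 facts.

12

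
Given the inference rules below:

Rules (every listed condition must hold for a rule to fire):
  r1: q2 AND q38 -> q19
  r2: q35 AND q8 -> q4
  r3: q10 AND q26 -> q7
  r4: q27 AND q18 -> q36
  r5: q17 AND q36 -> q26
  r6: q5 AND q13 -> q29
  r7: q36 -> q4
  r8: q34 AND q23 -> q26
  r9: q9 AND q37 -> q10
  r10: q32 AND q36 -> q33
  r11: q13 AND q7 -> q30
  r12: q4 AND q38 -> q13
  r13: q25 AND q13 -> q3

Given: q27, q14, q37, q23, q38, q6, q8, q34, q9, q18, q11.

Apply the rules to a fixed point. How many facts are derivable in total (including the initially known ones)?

Round 1: r4 [q27 AND q18 -> q36]; r8 [q34 AND q23 -> q26]; r9 [q9 AND q37 -> q10]. New: q36, q26, q10.
Round 2: r3 [q10 AND q26 -> q7]; r7 [q36 -> q4]. New: q7, q4.
Round 3: r12 [q4 AND q38 -> q13]. New: q13.
Round 4: r11 [q13 AND q7 -> q30]. New: q30.
Closure: {q10, q11, q13, q14, q18, q23, q26, q27, q30, q34, q36, q37, q38, q4, q6, q7, q8, q9} — 18 facts.

18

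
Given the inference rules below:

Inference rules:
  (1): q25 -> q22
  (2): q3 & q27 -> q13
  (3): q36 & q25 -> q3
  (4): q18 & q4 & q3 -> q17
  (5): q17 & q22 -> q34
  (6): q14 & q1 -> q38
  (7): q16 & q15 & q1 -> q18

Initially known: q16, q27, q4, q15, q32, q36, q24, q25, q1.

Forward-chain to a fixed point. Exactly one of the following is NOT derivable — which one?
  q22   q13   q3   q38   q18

Round 1: (1) [q25 -> q22]; (3) [q36 & q25 -> q3]; (7) [q16 & q15 & q1 -> q18]. New: q22, q3, q18.
Round 2: (2) [q3 & q27 -> q13]; (4) [q18 & q4 & q3 -> q17]. New: q13, q17.
Round 3: (5) [q17 & q22 -> q34]. New: q34.
Derived: q22 (round 1), q18 (round 1), q13 (round 2), q3 (round 1). q38 never appears in any round.

q38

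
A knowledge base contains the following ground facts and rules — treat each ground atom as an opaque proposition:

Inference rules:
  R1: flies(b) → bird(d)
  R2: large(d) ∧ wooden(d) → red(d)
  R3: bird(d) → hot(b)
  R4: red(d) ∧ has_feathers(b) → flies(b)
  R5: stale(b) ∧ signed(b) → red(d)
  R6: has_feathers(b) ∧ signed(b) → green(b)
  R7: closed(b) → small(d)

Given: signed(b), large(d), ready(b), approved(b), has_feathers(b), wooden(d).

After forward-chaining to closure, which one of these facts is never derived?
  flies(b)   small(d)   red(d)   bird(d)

[1] R2 [large(d) ∧ wooden(d) → red(d)]; R6 [has_feathers(b) ∧ signed(b) → green(b)]. ⇒ new: red(d), green(b).
[2] R4 [red(d) ∧ has_feathers(b) → flies(b)]. ⇒ new: flies(b).
[3] R1 [flies(b) → bird(d)]. ⇒ new: bird(d).
[4] R3 [bird(d) → hot(b)]. ⇒ new: hot(b).
Derived: bird(d) (round 3), flies(b) (round 2), red(d) (round 1). small(d) never appears in any round.

small(d)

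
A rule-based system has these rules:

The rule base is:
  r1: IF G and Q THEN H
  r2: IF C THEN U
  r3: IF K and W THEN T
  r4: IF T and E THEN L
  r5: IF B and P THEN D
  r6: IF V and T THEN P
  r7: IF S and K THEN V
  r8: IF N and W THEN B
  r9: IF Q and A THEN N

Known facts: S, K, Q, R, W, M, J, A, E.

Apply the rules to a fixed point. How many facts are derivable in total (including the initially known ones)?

[1] r3 [IF K and W THEN T]; r7 [IF S and K THEN V]; r9 [IF Q and A THEN N]. ⇒ new: T, V, N.
[2] r4 [IF T and E THEN L]; r6 [IF V and T THEN P]; r8 [IF N and W THEN B]. ⇒ new: L, P, B.
[3] r5 [IF B and P THEN D]. ⇒ new: D.
Closure: {A, B, D, E, J, K, L, M, N, P, Q, R, S, T, V, W} — 16 facts.

16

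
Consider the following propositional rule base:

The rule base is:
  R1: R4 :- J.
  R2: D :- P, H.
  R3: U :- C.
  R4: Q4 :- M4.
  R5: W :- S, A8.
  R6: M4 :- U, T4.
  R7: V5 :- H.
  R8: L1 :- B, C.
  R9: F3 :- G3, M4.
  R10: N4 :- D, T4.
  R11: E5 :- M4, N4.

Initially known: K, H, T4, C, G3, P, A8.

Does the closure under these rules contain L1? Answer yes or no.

no

Round 1 — R2, R3, R7, derive D, U, V5.
Round 2 — R6, R10, derive M4, N4.
Round 3 — R4, R9, R11, derive Q4, F3, E5.
Fixed point reached. L1 is concluded only by R8; R8 needs B (never derived).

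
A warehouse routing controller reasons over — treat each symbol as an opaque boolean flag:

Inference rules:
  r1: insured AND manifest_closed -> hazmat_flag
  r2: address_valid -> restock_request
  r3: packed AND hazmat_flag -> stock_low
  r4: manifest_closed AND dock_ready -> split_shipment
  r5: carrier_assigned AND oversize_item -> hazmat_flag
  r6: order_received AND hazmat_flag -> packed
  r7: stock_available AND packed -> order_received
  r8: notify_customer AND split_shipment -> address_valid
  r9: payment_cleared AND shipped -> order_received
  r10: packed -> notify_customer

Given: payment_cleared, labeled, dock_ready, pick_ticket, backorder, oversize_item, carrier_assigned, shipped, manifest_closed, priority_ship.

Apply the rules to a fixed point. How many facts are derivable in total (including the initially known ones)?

Round 1 — r4, r5, r9, derive split_shipment, hazmat_flag, order_received.
Round 2 — r6, derive packed.
Round 3 — r3, r10, derive stock_low, notify_customer.
Round 4 — r8, derive address_valid.
Round 5 — r2, derive restock_request.
Closure: {address_valid, backorder, carrier_assigned, dock_ready, hazmat_flag, labeled, manifest_closed, notify_customer, order_received, oversize_item, packed, payment_cleared, pick_ticket, priority_ship, restock_request, shipped, split_shipment, stock_low} — 18 facts.

18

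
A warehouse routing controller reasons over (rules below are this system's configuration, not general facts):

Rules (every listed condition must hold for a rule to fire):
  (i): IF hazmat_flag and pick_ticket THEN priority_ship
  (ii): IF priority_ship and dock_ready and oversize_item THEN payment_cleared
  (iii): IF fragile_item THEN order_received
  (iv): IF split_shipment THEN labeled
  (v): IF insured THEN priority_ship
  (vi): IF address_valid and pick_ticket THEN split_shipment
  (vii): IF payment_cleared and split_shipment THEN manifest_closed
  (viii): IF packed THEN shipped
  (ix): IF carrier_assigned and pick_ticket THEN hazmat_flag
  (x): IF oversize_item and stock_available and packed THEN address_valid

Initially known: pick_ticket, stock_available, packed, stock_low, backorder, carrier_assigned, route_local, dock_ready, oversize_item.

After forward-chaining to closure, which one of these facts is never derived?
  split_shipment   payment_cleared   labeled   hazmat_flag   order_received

order_received

Round 1 fires (viii), (ix), (x), giving shipped, hazmat_flag, address_valid.
Round 2 fires (i), (vi), giving priority_ship, split_shipment.
Round 3 fires (ii), (iv), giving payment_cleared, labeled.
Round 4 fires (vii), giving manifest_closed.
Derived: hazmat_flag (round 1), payment_cleared (round 3), labeled (round 3), split_shipment (round 2). order_received never appears in any round.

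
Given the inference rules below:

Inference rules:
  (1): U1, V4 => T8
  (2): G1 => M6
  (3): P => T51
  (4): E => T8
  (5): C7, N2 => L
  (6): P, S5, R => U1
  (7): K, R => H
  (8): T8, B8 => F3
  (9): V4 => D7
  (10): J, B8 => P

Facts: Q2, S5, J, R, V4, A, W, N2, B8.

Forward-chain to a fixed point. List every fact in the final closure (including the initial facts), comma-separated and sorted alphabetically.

[1] (9) [V4 => D7]; (10) [J, B8 => P]. ⇒ new: D7, P.
[2] (3) [P => T51]; (6) [P, S5, R => U1]. ⇒ new: T51, U1.
[3] (1) [U1, V4 => T8]. ⇒ new: T8.
[4] (8) [T8, B8 => F3]. ⇒ new: F3.

A, B8, D7, F3, J, N2, P, Q2, R, S5, T51, T8, U1, V4, W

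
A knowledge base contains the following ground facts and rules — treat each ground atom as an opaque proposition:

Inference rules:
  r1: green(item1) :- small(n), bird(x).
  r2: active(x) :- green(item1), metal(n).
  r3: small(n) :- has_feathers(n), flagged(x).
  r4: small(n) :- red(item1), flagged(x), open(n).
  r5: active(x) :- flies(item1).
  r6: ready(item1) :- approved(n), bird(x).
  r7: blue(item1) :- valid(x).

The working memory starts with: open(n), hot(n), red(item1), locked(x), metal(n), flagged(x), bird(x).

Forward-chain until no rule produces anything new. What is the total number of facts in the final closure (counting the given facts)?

10

[1] r4 [small(n) :- red(item1), flagged(x), open(n).]. ⇒ new: small(n).
[2] r1 [green(item1) :- small(n), bird(x).]. ⇒ new: green(item1).
[3] r2 [active(x) :- green(item1), metal(n).]. ⇒ new: active(x).
Closure: {active(x), bird(x), flagged(x), green(item1), hot(n), locked(x), metal(n), open(n), red(item1), small(n)} — 10 facts.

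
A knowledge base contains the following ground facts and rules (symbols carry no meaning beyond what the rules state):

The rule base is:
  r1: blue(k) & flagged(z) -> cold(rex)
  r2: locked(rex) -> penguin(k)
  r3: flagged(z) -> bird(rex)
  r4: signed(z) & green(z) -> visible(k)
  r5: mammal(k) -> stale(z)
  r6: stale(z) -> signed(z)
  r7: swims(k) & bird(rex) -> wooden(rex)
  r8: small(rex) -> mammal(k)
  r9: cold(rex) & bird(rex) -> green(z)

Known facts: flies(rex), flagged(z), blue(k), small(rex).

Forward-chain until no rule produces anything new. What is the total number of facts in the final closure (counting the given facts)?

11

Round 1 — r1, r3, r8, derive cold(rex), bird(rex), mammal(k).
Round 2 — r5, r9, derive stale(z), green(z).
Round 3 — r6, derive signed(z).
Round 4 — r4, derive visible(k).
Closure: {bird(rex), blue(k), cold(rex), flagged(z), flies(rex), green(z), mammal(k), signed(z), small(rex), stale(z), visible(k)} — 11 facts.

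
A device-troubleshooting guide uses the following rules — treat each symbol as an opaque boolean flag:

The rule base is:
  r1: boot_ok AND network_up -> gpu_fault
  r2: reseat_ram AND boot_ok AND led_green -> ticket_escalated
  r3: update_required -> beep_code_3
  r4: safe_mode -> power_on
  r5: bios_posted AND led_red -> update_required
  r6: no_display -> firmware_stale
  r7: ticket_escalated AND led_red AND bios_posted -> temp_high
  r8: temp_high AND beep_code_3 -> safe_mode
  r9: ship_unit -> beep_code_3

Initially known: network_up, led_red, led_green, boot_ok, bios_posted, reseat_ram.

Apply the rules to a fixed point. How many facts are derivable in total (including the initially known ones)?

Round 1 fires r1, r2, r5, giving gpu_fault, ticket_escalated, update_required.
Round 2 fires r3, r7, giving beep_code_3, temp_high.
Round 3 fires r8, giving safe_mode.
Round 4 fires r4, giving power_on.
Closure: {beep_code_3, bios_posted, boot_ok, gpu_fault, led_green, led_red, network_up, power_on, reseat_ram, safe_mode, temp_high, ticket_escalated, update_required} — 13 facts.

13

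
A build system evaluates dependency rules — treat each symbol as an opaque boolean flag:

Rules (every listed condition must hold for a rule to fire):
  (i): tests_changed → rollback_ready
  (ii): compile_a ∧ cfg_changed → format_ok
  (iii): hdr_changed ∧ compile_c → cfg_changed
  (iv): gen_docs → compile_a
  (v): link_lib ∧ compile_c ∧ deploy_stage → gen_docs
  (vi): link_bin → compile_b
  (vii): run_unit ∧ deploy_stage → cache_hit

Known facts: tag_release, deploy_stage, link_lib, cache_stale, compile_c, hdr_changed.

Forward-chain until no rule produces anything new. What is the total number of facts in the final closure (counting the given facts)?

10

[1] (iii) [hdr_changed ∧ compile_c → cfg_changed]; (v) [link_lib ∧ compile_c ∧ deploy_stage → gen_docs]. ⇒ new: cfg_changed, gen_docs.
[2] (iv) [gen_docs → compile_a]. ⇒ new: compile_a.
[3] (ii) [compile_a ∧ cfg_changed → format_ok]. ⇒ new: format_ok.
Closure: {cache_stale, cfg_changed, compile_a, compile_c, deploy_stage, format_ok, gen_docs, hdr_changed, link_lib, tag_release} — 10 facts.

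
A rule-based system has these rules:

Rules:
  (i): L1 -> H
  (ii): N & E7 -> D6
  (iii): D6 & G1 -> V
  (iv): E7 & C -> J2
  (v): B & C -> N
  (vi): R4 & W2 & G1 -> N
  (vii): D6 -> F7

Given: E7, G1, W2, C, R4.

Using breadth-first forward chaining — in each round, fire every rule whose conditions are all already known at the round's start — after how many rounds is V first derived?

3

[1] (iv) [E7 & C -> J2]; (vi) [R4 & W2 & G1 -> N]. ⇒ new: J2, N.
[2] (ii) [N & E7 -> D6]. ⇒ new: D6.
[3] (iii) [D6 & G1 -> V]; (vii) [D6 -> F7]. ⇒ new: V, F7.
V first appears in round 3.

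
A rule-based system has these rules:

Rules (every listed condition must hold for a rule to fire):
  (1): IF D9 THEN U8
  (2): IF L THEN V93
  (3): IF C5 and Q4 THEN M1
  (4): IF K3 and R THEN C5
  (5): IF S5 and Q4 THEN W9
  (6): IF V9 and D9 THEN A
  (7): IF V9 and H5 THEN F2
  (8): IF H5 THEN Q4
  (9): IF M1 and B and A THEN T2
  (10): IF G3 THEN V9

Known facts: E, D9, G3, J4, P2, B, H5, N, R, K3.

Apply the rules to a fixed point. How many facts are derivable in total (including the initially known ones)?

Round 1 — (1), (4), (8), (10), derive U8, C5, Q4, V9.
Round 2 — (3), (6), (7), derive M1, A, F2.
Round 3 — (9), derive T2.
Closure: {A, B, C5, D9, E, F2, G3, H5, J4, K3, M1, N, P2, Q4, R, T2, U8, V9} — 18 facts.

18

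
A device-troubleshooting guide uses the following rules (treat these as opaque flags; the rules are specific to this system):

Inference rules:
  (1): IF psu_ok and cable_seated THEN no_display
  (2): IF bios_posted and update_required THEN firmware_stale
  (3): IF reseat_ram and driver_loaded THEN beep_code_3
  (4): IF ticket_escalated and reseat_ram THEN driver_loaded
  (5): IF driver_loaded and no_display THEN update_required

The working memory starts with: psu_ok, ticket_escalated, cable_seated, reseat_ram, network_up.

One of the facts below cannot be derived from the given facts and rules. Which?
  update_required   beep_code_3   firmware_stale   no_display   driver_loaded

firmware_stale

Round 1: (1) [IF psu_ok and cable_seated THEN no_display]; (4) [IF ticket_escalated and reseat_ram THEN driver_loaded]. Adds no_display, driver_loaded.
Round 2: (3) [IF reseat_ram and driver_loaded THEN beep_code_3]; (5) [IF driver_loaded and no_display THEN update_required]. Adds beep_code_3, update_required.
Derived: no_display (round 1), beep_code_3 (round 2), update_required (round 2), driver_loaded (round 1). firmware_stale never appears in any round.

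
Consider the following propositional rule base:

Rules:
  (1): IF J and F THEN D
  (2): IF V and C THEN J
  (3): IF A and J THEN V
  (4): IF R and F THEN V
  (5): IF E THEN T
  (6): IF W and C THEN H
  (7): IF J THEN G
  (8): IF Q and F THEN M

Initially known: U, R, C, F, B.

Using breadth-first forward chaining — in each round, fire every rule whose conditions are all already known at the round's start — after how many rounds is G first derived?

3

Round 1 — (4), derive V.
Round 2 — (2), derive J.
Round 3 — (1), (7), derive D, G.
G first appears in round 3.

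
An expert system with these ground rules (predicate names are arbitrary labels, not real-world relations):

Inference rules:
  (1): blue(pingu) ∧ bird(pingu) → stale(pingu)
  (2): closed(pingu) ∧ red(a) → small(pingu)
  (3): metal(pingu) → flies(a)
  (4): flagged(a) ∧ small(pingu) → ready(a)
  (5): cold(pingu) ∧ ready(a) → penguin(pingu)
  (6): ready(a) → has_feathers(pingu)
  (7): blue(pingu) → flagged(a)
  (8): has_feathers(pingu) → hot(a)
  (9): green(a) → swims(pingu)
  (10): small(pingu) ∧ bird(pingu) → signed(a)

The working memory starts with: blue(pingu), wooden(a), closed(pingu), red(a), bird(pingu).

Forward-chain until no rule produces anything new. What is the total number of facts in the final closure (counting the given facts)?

Round 1 fires (1), (2), (7), giving stale(pingu), small(pingu), flagged(a).
Round 2 fires (4), (10), giving ready(a), signed(a).
Round 3 fires (6), giving has_feathers(pingu).
Round 4 fires (8), giving hot(a).
Closure: {bird(pingu), blue(pingu), closed(pingu), flagged(a), has_feathers(pingu), hot(a), ready(a), red(a), signed(a), small(pingu), stale(pingu), wooden(a)} — 12 facts.

12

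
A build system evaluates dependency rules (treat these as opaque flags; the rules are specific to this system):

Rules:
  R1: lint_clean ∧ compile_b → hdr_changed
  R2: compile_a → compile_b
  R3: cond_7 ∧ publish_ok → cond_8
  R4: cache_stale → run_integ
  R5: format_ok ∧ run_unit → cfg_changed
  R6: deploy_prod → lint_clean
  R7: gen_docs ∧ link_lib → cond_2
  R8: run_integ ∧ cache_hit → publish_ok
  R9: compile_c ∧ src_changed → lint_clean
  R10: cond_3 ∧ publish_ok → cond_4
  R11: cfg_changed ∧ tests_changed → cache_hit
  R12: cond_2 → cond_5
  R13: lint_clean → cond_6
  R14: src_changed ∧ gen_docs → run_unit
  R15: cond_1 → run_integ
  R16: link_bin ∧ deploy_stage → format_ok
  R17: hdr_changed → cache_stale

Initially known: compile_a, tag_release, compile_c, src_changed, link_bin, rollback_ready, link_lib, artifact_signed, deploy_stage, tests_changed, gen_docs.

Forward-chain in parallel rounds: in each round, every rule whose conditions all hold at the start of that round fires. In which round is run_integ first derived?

Round 1 fires R2, R7, R9, R14, R16, giving compile_b, cond_2, lint_clean, run_unit, format_ok.
Round 2 fires R1, R5, R12, R13, giving hdr_changed, cfg_changed, cond_5, cond_6.
Round 3 fires R11, R17, giving cache_hit, cache_stale.
Round 4 fires R4, giving run_integ.
run_integ first appears in round 4.

4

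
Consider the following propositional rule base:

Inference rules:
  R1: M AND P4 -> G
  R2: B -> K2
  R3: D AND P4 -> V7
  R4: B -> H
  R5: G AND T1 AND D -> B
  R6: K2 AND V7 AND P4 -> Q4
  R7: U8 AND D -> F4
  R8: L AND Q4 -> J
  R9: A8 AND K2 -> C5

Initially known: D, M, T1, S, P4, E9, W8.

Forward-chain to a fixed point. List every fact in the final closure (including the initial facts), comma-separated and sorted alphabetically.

B, D, E9, G, H, K2, M, P4, Q4, S, T1, V7, W8

Round 1 — R1, R3, derive G, V7.
Round 2 — R5, derive B.
Round 3 — R2, R4, derive K2, H.
Round 4 — R6, derive Q4.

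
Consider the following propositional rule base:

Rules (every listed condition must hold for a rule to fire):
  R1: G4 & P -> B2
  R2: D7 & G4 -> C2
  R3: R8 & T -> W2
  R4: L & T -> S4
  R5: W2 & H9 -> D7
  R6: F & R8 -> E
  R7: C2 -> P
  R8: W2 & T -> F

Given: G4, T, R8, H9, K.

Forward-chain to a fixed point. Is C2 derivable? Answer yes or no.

yes

Round 1: R3 [R8 & T -> W2]. Adds W2.
Round 2: R5 [W2 & H9 -> D7]; R8 [W2 & T -> F]. Adds D7, F.
Round 3: R2 [D7 & G4 -> C2]; R6 [F & R8 -> E]. Adds C2, E.
Round 4: R7 [C2 -> P]. Adds P.
Round 5: R1 [G4 & P -> B2]. Adds B2.
C2 appears in round 3, so it is derivable.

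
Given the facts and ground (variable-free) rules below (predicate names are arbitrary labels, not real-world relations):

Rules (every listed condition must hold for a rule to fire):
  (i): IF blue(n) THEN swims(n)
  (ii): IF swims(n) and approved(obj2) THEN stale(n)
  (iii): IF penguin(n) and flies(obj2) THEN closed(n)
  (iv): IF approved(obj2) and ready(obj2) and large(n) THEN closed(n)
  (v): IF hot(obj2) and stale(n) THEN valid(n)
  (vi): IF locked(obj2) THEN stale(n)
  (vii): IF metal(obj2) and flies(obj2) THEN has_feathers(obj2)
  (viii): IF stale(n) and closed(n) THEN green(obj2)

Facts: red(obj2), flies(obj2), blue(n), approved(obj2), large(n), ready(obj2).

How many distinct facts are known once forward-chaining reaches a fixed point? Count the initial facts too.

10

Round 1: (i) [IF blue(n) THEN swims(n)]; (iv) [IF approved(obj2) and ready(obj2) and large(n) THEN closed(n)]. Adds swims(n), closed(n).
Round 2: (ii) [IF swims(n) and approved(obj2) THEN stale(n)]. Adds stale(n).
Round 3: (viii) [IF stale(n) and closed(n) THEN green(obj2)]. Adds green(obj2).
Closure: {approved(obj2), blue(n), closed(n), flies(obj2), green(obj2), large(n), ready(obj2), red(obj2), stale(n), swims(n)} — 10 facts.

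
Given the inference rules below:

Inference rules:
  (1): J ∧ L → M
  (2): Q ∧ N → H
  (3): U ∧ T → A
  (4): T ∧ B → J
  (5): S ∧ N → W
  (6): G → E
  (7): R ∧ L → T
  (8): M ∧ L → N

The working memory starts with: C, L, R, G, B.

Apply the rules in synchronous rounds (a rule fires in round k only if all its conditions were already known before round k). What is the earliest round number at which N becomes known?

Round 1: (6) [G → E]; (7) [R ∧ L → T]. Adds E, T.
Round 2: (4) [T ∧ B → J]. Adds J.
Round 3: (1) [J ∧ L → M]. Adds M.
Round 4: (8) [M ∧ L → N]. Adds N.
N first appears in round 4.

4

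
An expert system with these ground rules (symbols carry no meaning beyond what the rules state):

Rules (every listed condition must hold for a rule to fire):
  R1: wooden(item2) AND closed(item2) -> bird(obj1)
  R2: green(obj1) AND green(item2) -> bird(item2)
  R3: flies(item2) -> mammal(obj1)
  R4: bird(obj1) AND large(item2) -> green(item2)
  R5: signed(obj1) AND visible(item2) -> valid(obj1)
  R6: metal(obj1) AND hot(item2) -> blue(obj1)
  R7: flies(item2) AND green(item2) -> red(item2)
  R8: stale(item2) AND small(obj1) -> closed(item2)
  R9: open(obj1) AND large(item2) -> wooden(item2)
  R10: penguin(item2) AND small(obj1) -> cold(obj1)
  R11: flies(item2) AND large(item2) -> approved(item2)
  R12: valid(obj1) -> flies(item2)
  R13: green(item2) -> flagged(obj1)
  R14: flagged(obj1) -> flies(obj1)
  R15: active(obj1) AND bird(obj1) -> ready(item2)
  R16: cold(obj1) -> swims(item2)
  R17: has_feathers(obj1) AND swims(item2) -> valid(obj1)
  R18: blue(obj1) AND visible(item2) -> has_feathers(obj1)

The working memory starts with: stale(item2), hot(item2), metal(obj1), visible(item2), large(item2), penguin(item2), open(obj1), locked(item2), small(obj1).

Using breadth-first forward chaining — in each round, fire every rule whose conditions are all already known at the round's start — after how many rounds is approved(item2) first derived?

5

Round 1: R6 [metal(obj1) AND hot(item2) -> blue(obj1)]; R8 [stale(item2) AND small(obj1) -> closed(item2)]; R9 [open(obj1) AND large(item2) -> wooden(item2)]; R10 [penguin(item2) AND small(obj1) -> cold(obj1)]. Adds blue(obj1), closed(item2), wooden(item2), cold(obj1).
Round 2: R1 [wooden(item2) AND closed(item2) -> bird(obj1)]; R16 [cold(obj1) -> swims(item2)]; R18 [blue(obj1) AND visible(item2) -> has_feathers(obj1)]. Adds bird(obj1), swims(item2), has_feathers(obj1).
Round 3: R4 [bird(obj1) AND large(item2) -> green(item2)]; R17 [has_feathers(obj1) AND swims(item2) -> valid(obj1)]. Adds green(item2), valid(obj1).
Round 4: R12 [valid(obj1) -> flies(item2)]; R13 [green(item2) -> flagged(obj1)]. Adds flies(item2), flagged(obj1).
Round 5: R3 [flies(item2) -> mammal(obj1)]; R7 [flies(item2) AND green(item2) -> red(item2)]; R11 [flies(item2) AND large(item2) -> approved(item2)]; R14 [flagged(obj1) -> flies(obj1)]. Adds mammal(obj1), red(item2), approved(item2), flies(obj1).
approved(item2) first appears in round 5.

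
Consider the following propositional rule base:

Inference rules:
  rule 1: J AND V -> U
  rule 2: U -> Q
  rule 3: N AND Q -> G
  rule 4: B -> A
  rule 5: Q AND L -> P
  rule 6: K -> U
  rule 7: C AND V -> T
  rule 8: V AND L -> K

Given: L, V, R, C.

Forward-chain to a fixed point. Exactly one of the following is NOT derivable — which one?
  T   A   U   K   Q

A

Round 1 fires rule 7, rule 8, giving T, K.
Round 2 fires rule 6, giving U.
Round 3 fires rule 2, giving Q.
Round 4 fires rule 5, giving P.
Derived: U (round 2), T (round 1), Q (round 3), K (round 1). A never appears in any round.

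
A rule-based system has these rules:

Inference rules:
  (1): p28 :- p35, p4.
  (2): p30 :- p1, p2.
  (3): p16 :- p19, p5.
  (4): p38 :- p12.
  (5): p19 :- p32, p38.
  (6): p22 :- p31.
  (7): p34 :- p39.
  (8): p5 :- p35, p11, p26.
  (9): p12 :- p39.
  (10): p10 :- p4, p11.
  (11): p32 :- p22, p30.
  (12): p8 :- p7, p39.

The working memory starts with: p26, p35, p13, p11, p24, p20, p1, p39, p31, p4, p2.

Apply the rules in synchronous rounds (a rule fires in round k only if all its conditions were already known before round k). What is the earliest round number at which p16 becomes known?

4

[1] (1) [p28 :- p35, p4.]; (2) [p30 :- p1, p2.]; (6) [p22 :- p31.]; (7) [p34 :- p39.]; (8) [p5 :- p35, p11, p26.]; (9) [p12 :- p39.]; (10) [p10 :- p4, p11.]. ⇒ new: p28, p30, p22, p34, p5, p12, p10.
[2] (4) [p38 :- p12.]; (11) [p32 :- p22, p30.]. ⇒ new: p38, p32.
[3] (5) [p19 :- p32, p38.]. ⇒ new: p19.
[4] (3) [p16 :- p19, p5.]. ⇒ new: p16.
p16 first appears in round 4.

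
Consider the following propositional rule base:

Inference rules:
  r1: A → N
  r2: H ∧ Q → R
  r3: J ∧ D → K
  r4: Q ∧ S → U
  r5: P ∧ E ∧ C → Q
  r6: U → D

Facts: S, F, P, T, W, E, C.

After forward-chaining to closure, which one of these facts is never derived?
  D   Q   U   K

K

[1] r5 [P ∧ E ∧ C → Q]. ⇒ new: Q.
[2] r4 [Q ∧ S → U]. ⇒ new: U.
[3] r6 [U → D]. ⇒ new: D.
Derived: Q (round 1), U (round 2), D (round 3). K never appears in any round.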